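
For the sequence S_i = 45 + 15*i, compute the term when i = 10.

S_10 = 45 + 15*10 = 45 + 150 = 195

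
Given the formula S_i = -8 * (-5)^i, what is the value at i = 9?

S_9 = -8 * (-5)^9 = -8 * -1953125 = 15625000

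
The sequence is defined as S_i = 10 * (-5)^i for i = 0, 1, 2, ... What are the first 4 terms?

This is a geometric sequence.
i=0: S_0 = 10 * (-5)^0 = 10
i=1: S_1 = 10 * (-5)^1 = -50
i=2: S_2 = 10 * (-5)^2 = 250
i=3: S_3 = 10 * (-5)^3 = -1250
The first 4 terms are: [10, -50, 250, -1250]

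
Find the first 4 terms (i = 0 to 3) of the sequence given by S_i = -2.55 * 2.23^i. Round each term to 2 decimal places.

This is a geometric sequence.
i=0: S_0 = -2.55 * 2.23^0 = -2.55
i=1: S_1 = -2.55 * 2.23^1 ≈ -5.69
i=2: S_2 = -2.55 * 2.23^2 ≈ -12.68
i=3: S_3 = -2.55 * 2.23^3 ≈ -28.28
The first 4 terms are: [-2.55, -5.69, -12.68, -28.28]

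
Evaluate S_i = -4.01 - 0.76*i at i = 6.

S_6 = -4.01 + -0.76*6 = -4.01 + -4.56 = -8.57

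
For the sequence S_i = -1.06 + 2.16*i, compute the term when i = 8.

S_8 = -1.06 + 2.16*8 = -1.06 + 17.28 = 16.22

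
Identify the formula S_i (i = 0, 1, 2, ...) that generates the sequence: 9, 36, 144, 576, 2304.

Check ratios: 36 / 9 = 4.0
Common ratio r = 4.
First term a = 9.
Formula: S_i = 9 * 4^i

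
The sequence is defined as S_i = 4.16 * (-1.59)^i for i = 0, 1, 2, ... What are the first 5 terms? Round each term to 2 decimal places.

This is a geometric sequence.
i=0: S_0 = 4.16 * (-1.59)^0 = 4.16
i=1: S_1 = 4.16 * (-1.59)^1 ≈ -6.61
i=2: S_2 = 4.16 * (-1.59)^2 ≈ 10.52
i=3: S_3 = 4.16 * (-1.59)^3 ≈ -16.72
i=4: S_4 = 4.16 * (-1.59)^4 ≈ 26.59
The first 5 terms are: [4.16, -6.61, 10.52, -16.72, 26.59]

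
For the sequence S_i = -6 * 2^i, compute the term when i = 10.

S_10 = -6 * 2^10 = -6 * 1024 = -6144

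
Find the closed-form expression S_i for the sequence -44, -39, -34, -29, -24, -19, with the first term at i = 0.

Check differences: -39 - -44 = 5
-34 - -39 = 5
Common difference d = 5.
First term a = -44.
Formula: S_i = -44 + 5*i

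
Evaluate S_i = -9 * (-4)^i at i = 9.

S_9 = -9 * (-4)^9 = -9 * -262144 = 2359296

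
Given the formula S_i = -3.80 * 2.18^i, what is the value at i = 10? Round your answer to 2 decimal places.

S_10 = -3.8 * 2.18^10 ≈ -3.8 * 2424.1804 ≈ -9211.89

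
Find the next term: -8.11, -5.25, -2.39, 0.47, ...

Differences: -5.25 - -8.11 = 2.86
This is an arithmetic sequence with common difference d = 2.86.
Next term = 0.47 + 2.86 = 3.33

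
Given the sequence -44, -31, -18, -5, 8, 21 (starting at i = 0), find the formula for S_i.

Check differences: -31 - -44 = 13
-18 - -31 = 13
Common difference d = 13.
First term a = -44.
Formula: S_i = -44 + 13*i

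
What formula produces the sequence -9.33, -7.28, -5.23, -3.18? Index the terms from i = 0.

Check differences: -7.28 - -9.33 = 2.05
-5.23 - -7.28 = 2.05
Common difference d = 2.05.
First term a = -9.33.
Formula: S_i = -9.33 + 2.05*i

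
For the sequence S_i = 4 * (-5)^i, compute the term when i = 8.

S_8 = 4 * (-5)^8 = 4 * 390625 = 1562500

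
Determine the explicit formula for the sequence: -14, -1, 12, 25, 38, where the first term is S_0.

Check differences: -1 - -14 = 13
12 - -1 = 13
Common difference d = 13.
First term a = -14.
Formula: S_i = -14 + 13*i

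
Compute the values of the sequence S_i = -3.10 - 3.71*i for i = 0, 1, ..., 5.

This is an arithmetic sequence.
i=0: S_0 = -3.1 + -3.71*0 = -3.1
i=1: S_1 = -3.1 + -3.71*1 = -6.81
i=2: S_2 = -3.1 + -3.71*2 = -10.52
i=3: S_3 = -3.1 + -3.71*3 = -14.23
i=4: S_4 = -3.1 + -3.71*4 = -17.94
i=5: S_5 = -3.1 + -3.71*5 = -21.65
The first 6 terms are: [-3.1, -6.81, -10.52, -14.23, -17.94, -21.65]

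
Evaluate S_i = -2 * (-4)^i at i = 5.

S_5 = -2 * (-4)^5 = -2 * -1024 = 2048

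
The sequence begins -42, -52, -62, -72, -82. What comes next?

Differences: -52 - -42 = -10
This is an arithmetic sequence with common difference d = -10.
Next term = -82 + -10 = -92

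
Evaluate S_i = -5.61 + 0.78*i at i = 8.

S_8 = -5.61 + 0.78*8 = -5.61 + 6.24 = 0.63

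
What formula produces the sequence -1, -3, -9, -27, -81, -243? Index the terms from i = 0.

Check ratios: -3 / -1 = 3.0
Common ratio r = 3.
First term a = -1.
Formula: S_i = -1 * 3^i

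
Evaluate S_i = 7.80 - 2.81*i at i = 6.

S_6 = 7.8 + -2.81*6 = 7.8 + -16.86 = -9.06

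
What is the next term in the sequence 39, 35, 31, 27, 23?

Differences: 35 - 39 = -4
This is an arithmetic sequence with common difference d = -4.
Next term = 23 + -4 = 19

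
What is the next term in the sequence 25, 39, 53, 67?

Differences: 39 - 25 = 14
This is an arithmetic sequence with common difference d = 14.
Next term = 67 + 14 = 81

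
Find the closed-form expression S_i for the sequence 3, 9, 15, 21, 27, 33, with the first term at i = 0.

Check differences: 9 - 3 = 6
15 - 9 = 6
Common difference d = 6.
First term a = 3.
Formula: S_i = 3 + 6*i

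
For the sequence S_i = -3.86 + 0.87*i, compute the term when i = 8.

S_8 = -3.86 + 0.87*8 = -3.86 + 6.96 = 3.1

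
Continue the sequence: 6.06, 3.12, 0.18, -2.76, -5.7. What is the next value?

Differences: 3.12 - 6.06 = -2.94
This is an arithmetic sequence with common difference d = -2.94.
Next term = -5.7 + -2.94 = -8.64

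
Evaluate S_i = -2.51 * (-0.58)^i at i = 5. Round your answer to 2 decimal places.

S_5 = -2.51 * (-0.58)^5 ≈ -2.51 * -0.0656 ≈ 0.16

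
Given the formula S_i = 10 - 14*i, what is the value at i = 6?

S_6 = 10 + -14*6 = 10 + -84 = -74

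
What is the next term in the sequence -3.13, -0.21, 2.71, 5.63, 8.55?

Differences: -0.21 - -3.13 = 2.92
This is an arithmetic sequence with common difference d = 2.92.
Next term = 8.55 + 2.92 = 11.47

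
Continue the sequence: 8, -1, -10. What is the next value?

Differences: -1 - 8 = -9
This is an arithmetic sequence with common difference d = -9.
Next term = -10 + -9 = -19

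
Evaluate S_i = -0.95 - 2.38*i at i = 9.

S_9 = -0.95 + -2.38*9 = -0.95 + -21.42 = -22.37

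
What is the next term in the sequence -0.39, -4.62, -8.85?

Differences: -4.62 - -0.39 = -4.23
This is an arithmetic sequence with common difference d = -4.23.
Next term = -8.85 + -4.23 = -13.08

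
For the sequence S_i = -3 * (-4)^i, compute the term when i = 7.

S_7 = -3 * (-4)^7 = -3 * -16384 = 49152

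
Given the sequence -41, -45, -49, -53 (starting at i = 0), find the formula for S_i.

Check differences: -45 - -41 = -4
-49 - -45 = -4
Common difference d = -4.
First term a = -41.
Formula: S_i = -41 - 4*i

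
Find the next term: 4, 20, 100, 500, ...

Ratios: 20 / 4 = 5.0
This is a geometric sequence with common ratio r = 5.
Next term = 500 * 5 = 2500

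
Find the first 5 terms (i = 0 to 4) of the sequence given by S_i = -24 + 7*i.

This is an arithmetic sequence.
i=0: S_0 = -24 + 7*0 = -24
i=1: S_1 = -24 + 7*1 = -17
i=2: S_2 = -24 + 7*2 = -10
i=3: S_3 = -24 + 7*3 = -3
i=4: S_4 = -24 + 7*4 = 4
The first 5 terms are: [-24, -17, -10, -3, 4]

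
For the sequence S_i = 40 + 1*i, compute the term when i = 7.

S_7 = 40 + 1*7 = 40 + 7 = 47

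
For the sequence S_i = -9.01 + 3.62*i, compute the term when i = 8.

S_8 = -9.01 + 3.62*8 = -9.01 + 28.96 = 19.95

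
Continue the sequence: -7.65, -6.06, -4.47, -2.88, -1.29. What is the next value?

Differences: -6.06 - -7.65 = 1.59
This is an arithmetic sequence with common difference d = 1.59.
Next term = -1.29 + 1.59 = 0.3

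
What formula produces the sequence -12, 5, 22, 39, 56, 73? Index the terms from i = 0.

Check differences: 5 - -12 = 17
22 - 5 = 17
Common difference d = 17.
First term a = -12.
Formula: S_i = -12 + 17*i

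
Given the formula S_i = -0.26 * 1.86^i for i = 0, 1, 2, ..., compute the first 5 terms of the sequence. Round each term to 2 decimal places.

This is a geometric sequence.
i=0: S_0 = -0.26 * 1.86^0 = -0.26
i=1: S_1 = -0.26 * 1.86^1 ≈ -0.48
i=2: S_2 = -0.26 * 1.86^2 ≈ -0.9
i=3: S_3 = -0.26 * 1.86^3 ≈ -1.67
i=4: S_4 = -0.26 * 1.86^4 ≈ -3.11
The first 5 terms are: [-0.26, -0.48, -0.9, -1.67, -3.11]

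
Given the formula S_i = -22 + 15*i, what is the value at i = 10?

S_10 = -22 + 15*10 = -22 + 150 = 128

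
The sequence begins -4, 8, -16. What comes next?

Ratios: 8 / -4 = -2.0
This is a geometric sequence with common ratio r = -2.
Next term = -16 * -2 = 32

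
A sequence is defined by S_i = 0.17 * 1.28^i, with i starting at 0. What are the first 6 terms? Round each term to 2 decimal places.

This is a geometric sequence.
i=0: S_0 = 0.17 * 1.28^0 = 0.17
i=1: S_1 = 0.17 * 1.28^1 ≈ 0.22
i=2: S_2 = 0.17 * 1.28^2 ≈ 0.28
i=3: S_3 = 0.17 * 1.28^3 ≈ 0.36
i=4: S_4 = 0.17 * 1.28^4 ≈ 0.46
i=5: S_5 = 0.17 * 1.28^5 ≈ 0.58
The first 6 terms are: [0.17, 0.22, 0.28, 0.36, 0.46, 0.58]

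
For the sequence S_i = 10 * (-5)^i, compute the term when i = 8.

S_8 = 10 * (-5)^8 = 10 * 390625 = 3906250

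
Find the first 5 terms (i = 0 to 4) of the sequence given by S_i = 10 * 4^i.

This is a geometric sequence.
i=0: S_0 = 10 * 4^0 = 10
i=1: S_1 = 10 * 4^1 = 40
i=2: S_2 = 10 * 4^2 = 160
i=3: S_3 = 10 * 4^3 = 640
i=4: S_4 = 10 * 4^4 = 2560
The first 5 terms are: [10, 40, 160, 640, 2560]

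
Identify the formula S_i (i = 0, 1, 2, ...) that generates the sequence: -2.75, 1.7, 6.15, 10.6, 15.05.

Check differences: 1.7 - -2.75 = 4.45
6.15 - 1.7 = 4.45
Common difference d = 4.45.
First term a = -2.75.
Formula: S_i = -2.75 + 4.45*i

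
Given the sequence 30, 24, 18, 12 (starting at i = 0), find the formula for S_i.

Check differences: 24 - 30 = -6
18 - 24 = -6
Common difference d = -6.
First term a = 30.
Formula: S_i = 30 - 6*i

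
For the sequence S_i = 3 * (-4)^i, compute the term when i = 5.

S_5 = 3 * (-4)^5 = 3 * -1024 = -3072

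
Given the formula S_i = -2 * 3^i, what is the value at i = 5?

S_5 = -2 * 3^5 = -2 * 243 = -486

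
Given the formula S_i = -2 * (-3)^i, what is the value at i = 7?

S_7 = -2 * (-3)^7 = -2 * -2187 = 4374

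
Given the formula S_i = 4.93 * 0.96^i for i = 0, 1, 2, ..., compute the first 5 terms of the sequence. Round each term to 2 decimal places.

This is a geometric sequence.
i=0: S_0 = 4.93 * 0.96^0 = 4.93
i=1: S_1 = 4.93 * 0.96^1 ≈ 4.73
i=2: S_2 = 4.93 * 0.96^2 ≈ 4.54
i=3: S_3 = 4.93 * 0.96^3 ≈ 4.36
i=4: S_4 = 4.93 * 0.96^4 ≈ 4.19
The first 5 terms are: [4.93, 4.73, 4.54, 4.36, 4.19]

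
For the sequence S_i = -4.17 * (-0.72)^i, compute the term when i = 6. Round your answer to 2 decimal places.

S_6 = -4.17 * (-0.72)^6 ≈ -4.17 * 0.1393 ≈ -0.58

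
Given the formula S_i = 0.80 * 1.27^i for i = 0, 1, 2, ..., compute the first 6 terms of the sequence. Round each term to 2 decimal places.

This is a geometric sequence.
i=0: S_0 = 0.8 * 1.27^0 = 0.8
i=1: S_1 = 0.8 * 1.27^1 ≈ 1.02
i=2: S_2 = 0.8 * 1.27^2 ≈ 1.29
i=3: S_3 = 0.8 * 1.27^3 ≈ 1.64
i=4: S_4 = 0.8 * 1.27^4 ≈ 2.08
i=5: S_5 = 0.8 * 1.27^5 ≈ 2.64
The first 6 terms are: [0.8, 1.02, 1.29, 1.64, 2.08, 2.64]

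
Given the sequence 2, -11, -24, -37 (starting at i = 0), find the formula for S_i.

Check differences: -11 - 2 = -13
-24 - -11 = -13
Common difference d = -13.
First term a = 2.
Formula: S_i = 2 - 13*i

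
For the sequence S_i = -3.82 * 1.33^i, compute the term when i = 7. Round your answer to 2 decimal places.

S_7 = -3.82 * 1.33^7 ≈ -3.82 * 7.3614 ≈ -28.12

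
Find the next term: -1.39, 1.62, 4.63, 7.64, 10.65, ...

Differences: 1.62 - -1.39 = 3.01
This is an arithmetic sequence with common difference d = 3.01.
Next term = 10.65 + 3.01 = 13.66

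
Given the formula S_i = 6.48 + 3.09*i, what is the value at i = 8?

S_8 = 6.48 + 3.09*8 = 6.48 + 24.72 = 31.2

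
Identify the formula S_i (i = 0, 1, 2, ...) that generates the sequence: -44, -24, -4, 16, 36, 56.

Check differences: -24 - -44 = 20
-4 - -24 = 20
Common difference d = 20.
First term a = -44.
Formula: S_i = -44 + 20*i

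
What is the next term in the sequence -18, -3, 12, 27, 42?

Differences: -3 - -18 = 15
This is an arithmetic sequence with common difference d = 15.
Next term = 42 + 15 = 57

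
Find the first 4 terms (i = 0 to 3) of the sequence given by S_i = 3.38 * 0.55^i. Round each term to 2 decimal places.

This is a geometric sequence.
i=0: S_0 = 3.38 * 0.55^0 = 3.38
i=1: S_1 = 3.38 * 0.55^1 ≈ 1.86
i=2: S_2 = 3.38 * 0.55^2 ≈ 1.02
i=3: S_3 = 3.38 * 0.55^3 ≈ 0.56
The first 4 terms are: [3.38, 1.86, 1.02, 0.56]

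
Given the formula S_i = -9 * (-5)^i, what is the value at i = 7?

S_7 = -9 * (-5)^7 = -9 * -78125 = 703125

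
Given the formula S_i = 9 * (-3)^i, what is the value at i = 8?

S_8 = 9 * (-3)^8 = 9 * 6561 = 59049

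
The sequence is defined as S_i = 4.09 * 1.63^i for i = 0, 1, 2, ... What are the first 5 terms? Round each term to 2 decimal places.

This is a geometric sequence.
i=0: S_0 = 4.09 * 1.63^0 = 4.09
i=1: S_1 = 4.09 * 1.63^1 ≈ 6.67
i=2: S_2 = 4.09 * 1.63^2 ≈ 10.87
i=3: S_3 = 4.09 * 1.63^3 ≈ 17.71
i=4: S_4 = 4.09 * 1.63^4 ≈ 28.87
The first 5 terms are: [4.09, 6.67, 10.87, 17.71, 28.87]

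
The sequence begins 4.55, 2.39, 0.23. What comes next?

Differences: 2.39 - 4.55 = -2.16
This is an arithmetic sequence with common difference d = -2.16.
Next term = 0.23 + -2.16 = -1.93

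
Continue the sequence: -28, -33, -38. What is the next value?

Differences: -33 - -28 = -5
This is an arithmetic sequence with common difference d = -5.
Next term = -38 + -5 = -43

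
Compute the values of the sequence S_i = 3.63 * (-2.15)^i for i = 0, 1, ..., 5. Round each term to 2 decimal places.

This is a geometric sequence.
i=0: S_0 = 3.63 * (-2.15)^0 = 3.63
i=1: S_1 = 3.63 * (-2.15)^1 ≈ -7.8
i=2: S_2 = 3.63 * (-2.15)^2 ≈ 16.78
i=3: S_3 = 3.63 * (-2.15)^3 ≈ -36.08
i=4: S_4 = 3.63 * (-2.15)^4 ≈ 77.56
i=5: S_5 = 3.63 * (-2.15)^5 ≈ -166.76
The first 6 terms are: [3.63, -7.8, 16.78, -36.08, 77.56, -166.76]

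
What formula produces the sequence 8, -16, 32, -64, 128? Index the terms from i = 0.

Check ratios: -16 / 8 = -2.0
Common ratio r = -2.
First term a = 8.
Formula: S_i = 8 * (-2)^i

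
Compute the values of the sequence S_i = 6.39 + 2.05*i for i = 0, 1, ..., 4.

This is an arithmetic sequence.
i=0: S_0 = 6.39 + 2.05*0 = 6.39
i=1: S_1 = 6.39 + 2.05*1 = 8.44
i=2: S_2 = 6.39 + 2.05*2 = 10.49
i=3: S_3 = 6.39 + 2.05*3 = 12.54
i=4: S_4 = 6.39 + 2.05*4 = 14.59
The first 5 terms are: [6.39, 8.44, 10.49, 12.54, 14.59]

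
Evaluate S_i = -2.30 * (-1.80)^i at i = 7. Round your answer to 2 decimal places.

S_7 = -2.3 * (-1.8)^7 ≈ -2.3 * -61.222 ≈ 140.81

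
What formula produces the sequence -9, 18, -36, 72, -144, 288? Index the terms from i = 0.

Check ratios: 18 / -9 = -2.0
Common ratio r = -2.
First term a = -9.
Formula: S_i = -9 * (-2)^i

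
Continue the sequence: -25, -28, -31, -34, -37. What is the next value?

Differences: -28 - -25 = -3
This is an arithmetic sequence with common difference d = -3.
Next term = -37 + -3 = -40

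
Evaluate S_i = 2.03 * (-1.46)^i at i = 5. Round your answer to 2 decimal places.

S_5 = 2.03 * (-1.46)^5 ≈ 2.03 * -6.6338 ≈ -13.47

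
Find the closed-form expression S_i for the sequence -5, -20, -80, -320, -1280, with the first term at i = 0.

Check ratios: -20 / -5 = 4.0
Common ratio r = 4.
First term a = -5.
Formula: S_i = -5 * 4^i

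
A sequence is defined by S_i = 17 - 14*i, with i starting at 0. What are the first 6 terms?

This is an arithmetic sequence.
i=0: S_0 = 17 + -14*0 = 17
i=1: S_1 = 17 + -14*1 = 3
i=2: S_2 = 17 + -14*2 = -11
i=3: S_3 = 17 + -14*3 = -25
i=4: S_4 = 17 + -14*4 = -39
i=5: S_5 = 17 + -14*5 = -53
The first 6 terms are: [17, 3, -11, -25, -39, -53]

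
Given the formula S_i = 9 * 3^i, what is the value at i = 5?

S_5 = 9 * 3^5 = 9 * 243 = 2187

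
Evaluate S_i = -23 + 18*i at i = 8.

S_8 = -23 + 18*8 = -23 + 144 = 121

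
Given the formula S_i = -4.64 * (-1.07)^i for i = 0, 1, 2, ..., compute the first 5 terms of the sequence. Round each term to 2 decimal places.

This is a geometric sequence.
i=0: S_0 = -4.64 * (-1.07)^0 = -4.64
i=1: S_1 = -4.64 * (-1.07)^1 ≈ 4.96
i=2: S_2 = -4.64 * (-1.07)^2 ≈ -5.31
i=3: S_3 = -4.64 * (-1.07)^3 ≈ 5.68
i=4: S_4 = -4.64 * (-1.07)^4 ≈ -6.08
The first 5 terms are: [-4.64, 4.96, -5.31, 5.68, -6.08]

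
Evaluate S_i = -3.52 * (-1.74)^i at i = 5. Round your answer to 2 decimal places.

S_5 = -3.52 * (-1.74)^5 ≈ -3.52 * -15.9495 ≈ 56.14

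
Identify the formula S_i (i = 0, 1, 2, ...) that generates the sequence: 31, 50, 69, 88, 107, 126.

Check differences: 50 - 31 = 19
69 - 50 = 19
Common difference d = 19.
First term a = 31.
Formula: S_i = 31 + 19*i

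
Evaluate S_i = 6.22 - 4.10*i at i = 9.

S_9 = 6.22 + -4.1*9 = 6.22 + -36.9 = -30.68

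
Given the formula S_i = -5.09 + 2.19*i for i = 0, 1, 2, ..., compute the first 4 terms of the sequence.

This is an arithmetic sequence.
i=0: S_0 = -5.09 + 2.19*0 = -5.09
i=1: S_1 = -5.09 + 2.19*1 = -2.9
i=2: S_2 = -5.09 + 2.19*2 = -0.71
i=3: S_3 = -5.09 + 2.19*3 = 1.48
The first 4 terms are: [-5.09, -2.9, -0.71, 1.48]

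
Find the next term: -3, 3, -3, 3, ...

Ratios: 3 / -3 = -1.0
This is a geometric sequence with common ratio r = -1.
Next term = 3 * -1 = -3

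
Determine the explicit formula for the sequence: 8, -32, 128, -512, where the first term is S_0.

Check ratios: -32 / 8 = -4.0
Common ratio r = -4.
First term a = 8.
Formula: S_i = 8 * (-4)^i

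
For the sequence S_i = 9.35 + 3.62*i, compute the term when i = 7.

S_7 = 9.35 + 3.62*7 = 9.35 + 25.34 = 34.69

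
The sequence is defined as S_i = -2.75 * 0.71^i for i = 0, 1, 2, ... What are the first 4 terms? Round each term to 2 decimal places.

This is a geometric sequence.
i=0: S_0 = -2.75 * 0.71^0 = -2.75
i=1: S_1 = -2.75 * 0.71^1 ≈ -1.95
i=2: S_2 = -2.75 * 0.71^2 ≈ -1.39
i=3: S_3 = -2.75 * 0.71^3 ≈ -0.98
The first 4 terms are: [-2.75, -1.95, -1.39, -0.98]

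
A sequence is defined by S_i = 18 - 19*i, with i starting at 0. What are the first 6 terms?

This is an arithmetic sequence.
i=0: S_0 = 18 + -19*0 = 18
i=1: S_1 = 18 + -19*1 = -1
i=2: S_2 = 18 + -19*2 = -20
i=3: S_3 = 18 + -19*3 = -39
i=4: S_4 = 18 + -19*4 = -58
i=5: S_5 = 18 + -19*5 = -77
The first 6 terms are: [18, -1, -20, -39, -58, -77]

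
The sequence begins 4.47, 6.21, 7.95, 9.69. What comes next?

Differences: 6.21 - 4.47 = 1.74
This is an arithmetic sequence with common difference d = 1.74.
Next term = 9.69 + 1.74 = 11.43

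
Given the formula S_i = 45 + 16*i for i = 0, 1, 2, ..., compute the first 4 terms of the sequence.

This is an arithmetic sequence.
i=0: S_0 = 45 + 16*0 = 45
i=1: S_1 = 45 + 16*1 = 61
i=2: S_2 = 45 + 16*2 = 77
i=3: S_3 = 45 + 16*3 = 93
The first 4 terms are: [45, 61, 77, 93]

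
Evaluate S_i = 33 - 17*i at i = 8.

S_8 = 33 + -17*8 = 33 + -136 = -103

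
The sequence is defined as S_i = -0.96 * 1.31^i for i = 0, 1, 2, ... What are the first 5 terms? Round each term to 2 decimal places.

This is a geometric sequence.
i=0: S_0 = -0.96 * 1.31^0 = -0.96
i=1: S_1 = -0.96 * 1.31^1 ≈ -1.26
i=2: S_2 = -0.96 * 1.31^2 ≈ -1.65
i=3: S_3 = -0.96 * 1.31^3 ≈ -2.16
i=4: S_4 = -0.96 * 1.31^4 ≈ -2.83
The first 5 terms are: [-0.96, -1.26, -1.65, -2.16, -2.83]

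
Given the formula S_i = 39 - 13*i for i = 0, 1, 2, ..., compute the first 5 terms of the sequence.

This is an arithmetic sequence.
i=0: S_0 = 39 + -13*0 = 39
i=1: S_1 = 39 + -13*1 = 26
i=2: S_2 = 39 + -13*2 = 13
i=3: S_3 = 39 + -13*3 = 0
i=4: S_4 = 39 + -13*4 = -13
The first 5 terms are: [39, 26, 13, 0, -13]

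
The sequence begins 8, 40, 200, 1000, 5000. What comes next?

Ratios: 40 / 8 = 5.0
This is a geometric sequence with common ratio r = 5.
Next term = 5000 * 5 = 25000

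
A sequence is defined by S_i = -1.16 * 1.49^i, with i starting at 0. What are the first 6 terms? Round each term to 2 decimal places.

This is a geometric sequence.
i=0: S_0 = -1.16 * 1.49^0 = -1.16
i=1: S_1 = -1.16 * 1.49^1 ≈ -1.73
i=2: S_2 = -1.16 * 1.49^2 ≈ -2.58
i=3: S_3 = -1.16 * 1.49^3 ≈ -3.84
i=4: S_4 = -1.16 * 1.49^4 ≈ -5.72
i=5: S_5 = -1.16 * 1.49^5 ≈ -8.52
The first 6 terms are: [-1.16, -1.73, -2.58, -3.84, -5.72, -8.52]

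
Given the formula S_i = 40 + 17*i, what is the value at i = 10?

S_10 = 40 + 17*10 = 40 + 170 = 210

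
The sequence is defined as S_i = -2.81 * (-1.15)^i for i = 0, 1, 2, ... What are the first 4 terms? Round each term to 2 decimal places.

This is a geometric sequence.
i=0: S_0 = -2.81 * (-1.15)^0 = -2.81
i=1: S_1 = -2.81 * (-1.15)^1 ≈ 3.23
i=2: S_2 = -2.81 * (-1.15)^2 ≈ -3.72
i=3: S_3 = -2.81 * (-1.15)^3 ≈ 4.27
The first 4 terms are: [-2.81, 3.23, -3.72, 4.27]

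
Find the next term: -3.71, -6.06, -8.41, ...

Differences: -6.06 - -3.71 = -2.35
This is an arithmetic sequence with common difference d = -2.35.
Next term = -8.41 + -2.35 = -10.76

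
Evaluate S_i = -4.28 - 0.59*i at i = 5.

S_5 = -4.28 + -0.59*5 = -4.28 + -2.95 = -7.23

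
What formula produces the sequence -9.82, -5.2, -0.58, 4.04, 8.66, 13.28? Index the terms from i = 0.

Check differences: -5.2 - -9.82 = 4.62
-0.58 - -5.2 = 4.62
Common difference d = 4.62.
First term a = -9.82.
Formula: S_i = -9.82 + 4.62*i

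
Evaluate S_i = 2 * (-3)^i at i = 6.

S_6 = 2 * (-3)^6 = 2 * 729 = 1458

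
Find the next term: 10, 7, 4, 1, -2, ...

Differences: 7 - 10 = -3
This is an arithmetic sequence with common difference d = -3.
Next term = -2 + -3 = -5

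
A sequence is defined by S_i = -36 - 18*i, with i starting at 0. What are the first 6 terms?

This is an arithmetic sequence.
i=0: S_0 = -36 + -18*0 = -36
i=1: S_1 = -36 + -18*1 = -54
i=2: S_2 = -36 + -18*2 = -72
i=3: S_3 = -36 + -18*3 = -90
i=4: S_4 = -36 + -18*4 = -108
i=5: S_5 = -36 + -18*5 = -126
The first 6 terms are: [-36, -54, -72, -90, -108, -126]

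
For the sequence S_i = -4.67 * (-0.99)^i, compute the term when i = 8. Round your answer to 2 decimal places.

S_8 = -4.67 * (-0.99)^8 ≈ -4.67 * 0.9227 ≈ -4.31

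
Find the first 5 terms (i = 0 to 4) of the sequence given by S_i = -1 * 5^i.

This is a geometric sequence.
i=0: S_0 = -1 * 5^0 = -1
i=1: S_1 = -1 * 5^1 = -5
i=2: S_2 = -1 * 5^2 = -25
i=3: S_3 = -1 * 5^3 = -125
i=4: S_4 = -1 * 5^4 = -625
The first 5 terms are: [-1, -5, -25, -125, -625]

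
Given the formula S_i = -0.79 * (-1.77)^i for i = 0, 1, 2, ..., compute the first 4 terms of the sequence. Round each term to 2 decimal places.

This is a geometric sequence.
i=0: S_0 = -0.79 * (-1.77)^0 = -0.79
i=1: S_1 = -0.79 * (-1.77)^1 ≈ 1.4
i=2: S_2 = -0.79 * (-1.77)^2 ≈ -2.47
i=3: S_3 = -0.79 * (-1.77)^3 ≈ 4.38
The first 4 terms are: [-0.79, 1.4, -2.47, 4.38]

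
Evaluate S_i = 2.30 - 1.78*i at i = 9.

S_9 = 2.3 + -1.78*9 = 2.3 + -16.02 = -13.72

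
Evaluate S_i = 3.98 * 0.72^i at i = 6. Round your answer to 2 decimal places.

S_6 = 3.98 * 0.72^6 ≈ 3.98 * 0.1393 ≈ 0.55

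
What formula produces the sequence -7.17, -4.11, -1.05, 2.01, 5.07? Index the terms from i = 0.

Check differences: -4.11 - -7.17 = 3.06
-1.05 - -4.11 = 3.06
Common difference d = 3.06.
First term a = -7.17.
Formula: S_i = -7.17 + 3.06*i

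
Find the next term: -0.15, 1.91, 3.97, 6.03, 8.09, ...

Differences: 1.91 - -0.15 = 2.06
This is an arithmetic sequence with common difference d = 2.06.
Next term = 8.09 + 2.06 = 10.15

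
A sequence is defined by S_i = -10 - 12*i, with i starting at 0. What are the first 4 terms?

This is an arithmetic sequence.
i=0: S_0 = -10 + -12*0 = -10
i=1: S_1 = -10 + -12*1 = -22
i=2: S_2 = -10 + -12*2 = -34
i=3: S_3 = -10 + -12*3 = -46
The first 4 terms are: [-10, -22, -34, -46]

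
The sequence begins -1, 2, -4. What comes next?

Ratios: 2 / -1 = -2.0
This is a geometric sequence with common ratio r = -2.
Next term = -4 * -2 = 8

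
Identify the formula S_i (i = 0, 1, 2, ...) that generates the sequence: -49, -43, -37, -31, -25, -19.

Check differences: -43 - -49 = 6
-37 - -43 = 6
Common difference d = 6.
First term a = -49.
Formula: S_i = -49 + 6*i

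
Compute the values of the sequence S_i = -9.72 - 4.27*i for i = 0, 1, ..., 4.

This is an arithmetic sequence.
i=0: S_0 = -9.72 + -4.27*0 = -9.72
i=1: S_1 = -9.72 + -4.27*1 = -13.99
i=2: S_2 = -9.72 + -4.27*2 = -18.26
i=3: S_3 = -9.72 + -4.27*3 = -22.53
i=4: S_4 = -9.72 + -4.27*4 = -26.8
The first 5 terms are: [-9.72, -13.99, -18.26, -22.53, -26.8]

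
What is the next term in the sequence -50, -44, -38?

Differences: -44 - -50 = 6
This is an arithmetic sequence with common difference d = 6.
Next term = -38 + 6 = -32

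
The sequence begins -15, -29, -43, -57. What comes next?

Differences: -29 - -15 = -14
This is an arithmetic sequence with common difference d = -14.
Next term = -57 + -14 = -71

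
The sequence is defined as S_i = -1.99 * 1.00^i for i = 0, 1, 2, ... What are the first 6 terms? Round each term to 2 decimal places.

This is a geometric sequence.
i=0: S_0 = -1.99 * 1.0^0 = -1.99
i=1: S_1 = -1.99 * 1.0^1 = -1.99
i=2: S_2 = -1.99 * 1.0^2 = -1.99
i=3: S_3 = -1.99 * 1.0^3 = -1.99
i=4: S_4 = -1.99 * 1.0^4 = -1.99
i=5: S_5 = -1.99 * 1.0^5 = -1.99
The first 6 terms are: [-1.99, -1.99, -1.99, -1.99, -1.99, -1.99]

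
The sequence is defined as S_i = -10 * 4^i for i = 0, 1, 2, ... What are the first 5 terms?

This is a geometric sequence.
i=0: S_0 = -10 * 4^0 = -10
i=1: S_1 = -10 * 4^1 = -40
i=2: S_2 = -10 * 4^2 = -160
i=3: S_3 = -10 * 4^3 = -640
i=4: S_4 = -10 * 4^4 = -2560
The first 5 terms are: [-10, -40, -160, -640, -2560]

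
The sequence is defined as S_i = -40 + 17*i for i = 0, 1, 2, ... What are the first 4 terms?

This is an arithmetic sequence.
i=0: S_0 = -40 + 17*0 = -40
i=1: S_1 = -40 + 17*1 = -23
i=2: S_2 = -40 + 17*2 = -6
i=3: S_3 = -40 + 17*3 = 11
The first 4 terms are: [-40, -23, -6, 11]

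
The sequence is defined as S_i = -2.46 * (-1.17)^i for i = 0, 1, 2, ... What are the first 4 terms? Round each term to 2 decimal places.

This is a geometric sequence.
i=0: S_0 = -2.46 * (-1.17)^0 = -2.46
i=1: S_1 = -2.46 * (-1.17)^1 ≈ 2.88
i=2: S_2 = -2.46 * (-1.17)^2 ≈ -3.37
i=3: S_3 = -2.46 * (-1.17)^3 ≈ 3.94
The first 4 terms are: [-2.46, 2.88, -3.37, 3.94]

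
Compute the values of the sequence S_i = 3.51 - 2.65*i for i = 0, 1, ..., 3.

This is an arithmetic sequence.
i=0: S_0 = 3.51 + -2.65*0 = 3.51
i=1: S_1 = 3.51 + -2.65*1 = 0.86
i=2: S_2 = 3.51 + -2.65*2 = -1.79
i=3: S_3 = 3.51 + -2.65*3 = -4.44
The first 4 terms are: [3.51, 0.86, -1.79, -4.44]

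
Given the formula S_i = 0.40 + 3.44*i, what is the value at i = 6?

S_6 = 0.4 + 3.44*6 = 0.4 + 20.64 = 21.04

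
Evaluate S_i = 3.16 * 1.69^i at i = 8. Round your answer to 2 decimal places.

S_8 = 3.16 * 1.69^8 ≈ 3.16 * 66.5417 ≈ 210.27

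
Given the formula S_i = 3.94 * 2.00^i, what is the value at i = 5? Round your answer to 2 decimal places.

S_5 = 3.94 * 2.0^5 = 3.94 * 32 = 126.08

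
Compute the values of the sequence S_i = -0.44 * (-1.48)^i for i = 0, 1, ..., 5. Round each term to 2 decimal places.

This is a geometric sequence.
i=0: S_0 = -0.44 * (-1.48)^0 = -0.44
i=1: S_1 = -0.44 * (-1.48)^1 ≈ 0.65
i=2: S_2 = -0.44 * (-1.48)^2 ≈ -0.96
i=3: S_3 = -0.44 * (-1.48)^3 ≈ 1.43
i=4: S_4 = -0.44 * (-1.48)^4 ≈ -2.11
i=5: S_5 = -0.44 * (-1.48)^5 ≈ 3.12
The first 6 terms are: [-0.44, 0.65, -0.96, 1.43, -2.11, 3.12]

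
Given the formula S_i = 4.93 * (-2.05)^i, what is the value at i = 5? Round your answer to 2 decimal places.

S_5 = 4.93 * (-2.05)^5 ≈ 4.93 * -36.2051 ≈ -178.49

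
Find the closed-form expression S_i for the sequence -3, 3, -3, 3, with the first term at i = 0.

Check ratios: 3 / -3 = -1.0
Common ratio r = -1.
First term a = -3.
Formula: S_i = -3 * (-1)^i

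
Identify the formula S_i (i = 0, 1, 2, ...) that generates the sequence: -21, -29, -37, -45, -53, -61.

Check differences: -29 - -21 = -8
-37 - -29 = -8
Common difference d = -8.
First term a = -21.
Formula: S_i = -21 - 8*i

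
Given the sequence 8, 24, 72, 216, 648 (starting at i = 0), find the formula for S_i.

Check ratios: 24 / 8 = 3.0
Common ratio r = 3.
First term a = 8.
Formula: S_i = 8 * 3^i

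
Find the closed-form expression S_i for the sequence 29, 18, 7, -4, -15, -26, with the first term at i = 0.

Check differences: 18 - 29 = -11
7 - 18 = -11
Common difference d = -11.
First term a = 29.
Formula: S_i = 29 - 11*i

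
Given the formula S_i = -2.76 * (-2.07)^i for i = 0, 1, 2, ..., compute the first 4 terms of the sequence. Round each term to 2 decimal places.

This is a geometric sequence.
i=0: S_0 = -2.76 * (-2.07)^0 = -2.76
i=1: S_1 = -2.76 * (-2.07)^1 ≈ 5.71
i=2: S_2 = -2.76 * (-2.07)^2 ≈ -11.83
i=3: S_3 = -2.76 * (-2.07)^3 ≈ 24.48
The first 4 terms are: [-2.76, 5.71, -11.83, 24.48]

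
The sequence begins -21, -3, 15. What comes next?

Differences: -3 - -21 = 18
This is an arithmetic sequence with common difference d = 18.
Next term = 15 + 18 = 33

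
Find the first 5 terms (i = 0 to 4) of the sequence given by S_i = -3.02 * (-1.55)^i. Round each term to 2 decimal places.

This is a geometric sequence.
i=0: S_0 = -3.02 * (-1.55)^0 = -3.02
i=1: S_1 = -3.02 * (-1.55)^1 ≈ 4.68
i=2: S_2 = -3.02 * (-1.55)^2 ≈ -7.26
i=3: S_3 = -3.02 * (-1.55)^3 ≈ 11.25
i=4: S_4 = -3.02 * (-1.55)^4 ≈ -17.43
The first 5 terms are: [-3.02, 4.68, -7.26, 11.25, -17.43]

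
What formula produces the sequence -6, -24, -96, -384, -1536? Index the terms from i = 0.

Check ratios: -24 / -6 = 4.0
Common ratio r = 4.
First term a = -6.
Formula: S_i = -6 * 4^i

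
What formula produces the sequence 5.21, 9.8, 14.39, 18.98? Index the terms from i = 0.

Check differences: 9.8 - 5.21 = 4.59
14.39 - 9.8 = 4.59
Common difference d = 4.59.
First term a = 5.21.
Formula: S_i = 5.21 + 4.59*i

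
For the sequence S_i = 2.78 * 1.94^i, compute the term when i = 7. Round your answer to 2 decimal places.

S_7 = 2.78 * 1.94^7 ≈ 2.78 * 103.4218 ≈ 287.51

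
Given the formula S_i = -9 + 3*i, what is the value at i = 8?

S_8 = -9 + 3*8 = -9 + 24 = 15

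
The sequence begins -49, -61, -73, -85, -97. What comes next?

Differences: -61 - -49 = -12
This is an arithmetic sequence with common difference d = -12.
Next term = -97 + -12 = -109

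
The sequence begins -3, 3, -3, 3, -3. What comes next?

Ratios: 3 / -3 = -1.0
This is a geometric sequence with common ratio r = -1.
Next term = -3 * -1 = 3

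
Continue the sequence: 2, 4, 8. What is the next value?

Ratios: 4 / 2 = 2.0
This is a geometric sequence with common ratio r = 2.
Next term = 8 * 2 = 16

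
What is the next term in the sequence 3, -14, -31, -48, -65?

Differences: -14 - 3 = -17
This is an arithmetic sequence with common difference d = -17.
Next term = -65 + -17 = -82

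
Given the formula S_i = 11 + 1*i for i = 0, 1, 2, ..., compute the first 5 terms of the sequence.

This is an arithmetic sequence.
i=0: S_0 = 11 + 1*0 = 11
i=1: S_1 = 11 + 1*1 = 12
i=2: S_2 = 11 + 1*2 = 13
i=3: S_3 = 11 + 1*3 = 14
i=4: S_4 = 11 + 1*4 = 15
The first 5 terms are: [11, 12, 13, 14, 15]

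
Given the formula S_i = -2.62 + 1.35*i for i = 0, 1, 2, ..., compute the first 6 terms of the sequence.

This is an arithmetic sequence.
i=0: S_0 = -2.62 + 1.35*0 = -2.62
i=1: S_1 = -2.62 + 1.35*1 = -1.27
i=2: S_2 = -2.62 + 1.35*2 = 0.08
i=3: S_3 = -2.62 + 1.35*3 = 1.43
i=4: S_4 = -2.62 + 1.35*4 = 2.78
i=5: S_5 = -2.62 + 1.35*5 = 4.13
The first 6 terms are: [-2.62, -1.27, 0.08, 1.43, 2.78, 4.13]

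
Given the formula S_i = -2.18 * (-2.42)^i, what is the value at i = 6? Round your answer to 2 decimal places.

S_6 = -2.18 * (-2.42)^6 ≈ -2.18 * 200.8594 ≈ -437.87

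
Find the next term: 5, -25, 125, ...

Ratios: -25 / 5 = -5.0
This is a geometric sequence with common ratio r = -5.
Next term = 125 * -5 = -625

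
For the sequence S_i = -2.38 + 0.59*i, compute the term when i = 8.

S_8 = -2.38 + 0.59*8 = -2.38 + 4.72 = 2.34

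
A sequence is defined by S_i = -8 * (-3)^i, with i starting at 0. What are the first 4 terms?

This is a geometric sequence.
i=0: S_0 = -8 * (-3)^0 = -8
i=1: S_1 = -8 * (-3)^1 = 24
i=2: S_2 = -8 * (-3)^2 = -72
i=3: S_3 = -8 * (-3)^3 = 216
The first 4 terms are: [-8, 24, -72, 216]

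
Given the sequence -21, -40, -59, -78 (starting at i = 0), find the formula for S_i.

Check differences: -40 - -21 = -19
-59 - -40 = -19
Common difference d = -19.
First term a = -21.
Formula: S_i = -21 - 19*i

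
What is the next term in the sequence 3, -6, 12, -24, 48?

Ratios: -6 / 3 = -2.0
This is a geometric sequence with common ratio r = -2.
Next term = 48 * -2 = -96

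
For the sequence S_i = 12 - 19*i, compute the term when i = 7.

S_7 = 12 + -19*7 = 12 + -133 = -121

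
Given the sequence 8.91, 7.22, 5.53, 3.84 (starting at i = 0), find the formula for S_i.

Check differences: 7.22 - 8.91 = -1.69
5.53 - 7.22 = -1.69
Common difference d = -1.69.
First term a = 8.91.
Formula: S_i = 8.91 - 1.69*i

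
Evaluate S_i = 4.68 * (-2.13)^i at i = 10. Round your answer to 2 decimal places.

S_10 = 4.68 * (-2.13)^10 ≈ 4.68 * 1922.1888 ≈ 8995.84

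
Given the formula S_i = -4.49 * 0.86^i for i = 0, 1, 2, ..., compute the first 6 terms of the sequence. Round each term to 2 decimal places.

This is a geometric sequence.
i=0: S_0 = -4.49 * 0.86^0 = -4.49
i=1: S_1 = -4.49 * 0.86^1 ≈ -3.86
i=2: S_2 = -4.49 * 0.86^2 ≈ -3.32
i=3: S_3 = -4.49 * 0.86^3 ≈ -2.86
i=4: S_4 = -4.49 * 0.86^4 ≈ -2.46
i=5: S_5 = -4.49 * 0.86^5 ≈ -2.11
The first 6 terms are: [-4.49, -3.86, -3.32, -2.86, -2.46, -2.11]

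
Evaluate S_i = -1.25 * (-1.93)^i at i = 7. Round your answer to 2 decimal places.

S_7 = -1.25 * (-1.93)^7 ≈ -1.25 * -99.7473 ≈ 124.68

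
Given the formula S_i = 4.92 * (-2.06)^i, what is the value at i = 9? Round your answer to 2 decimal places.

S_9 = 4.92 * (-2.06)^9 ≈ 4.92 * -668.0439 ≈ -3286.78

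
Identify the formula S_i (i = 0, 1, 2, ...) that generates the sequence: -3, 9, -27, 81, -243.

Check ratios: 9 / -3 = -3.0
Common ratio r = -3.
First term a = -3.
Formula: S_i = -3 * (-3)^i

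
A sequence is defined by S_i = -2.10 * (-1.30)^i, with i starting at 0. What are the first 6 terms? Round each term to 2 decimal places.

This is a geometric sequence.
i=0: S_0 = -2.1 * (-1.3)^0 = -2.1
i=1: S_1 = -2.1 * (-1.3)^1 = 2.73
i=2: S_2 = -2.1 * (-1.3)^2 ≈ -3.55
i=3: S_3 = -2.1 * (-1.3)^3 ≈ 4.61
i=4: S_4 = -2.1 * (-1.3)^4 ≈ -6.0
i=5: S_5 = -2.1 * (-1.3)^5 ≈ 7.8
The first 6 terms are: [-2.1, 2.73, -3.55, 4.61, -6.0, 7.8]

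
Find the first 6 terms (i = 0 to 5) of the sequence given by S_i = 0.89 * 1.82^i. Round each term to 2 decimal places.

This is a geometric sequence.
i=0: S_0 = 0.89 * 1.82^0 = 0.89
i=1: S_1 = 0.89 * 1.82^1 ≈ 1.62
i=2: S_2 = 0.89 * 1.82^2 ≈ 2.95
i=3: S_3 = 0.89 * 1.82^3 ≈ 5.37
i=4: S_4 = 0.89 * 1.82^4 ≈ 9.77
i=5: S_5 = 0.89 * 1.82^5 ≈ 17.77
The first 6 terms are: [0.89, 1.62, 2.95, 5.37, 9.77, 17.77]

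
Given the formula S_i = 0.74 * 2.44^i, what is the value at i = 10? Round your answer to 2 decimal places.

S_10 = 0.74 * 2.44^10 ≈ 0.74 * 7479.9426 ≈ 5535.16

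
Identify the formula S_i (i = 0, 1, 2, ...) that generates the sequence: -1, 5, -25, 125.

Check ratios: 5 / -1 = -5.0
Common ratio r = -5.
First term a = -1.
Formula: S_i = -1 * (-5)^i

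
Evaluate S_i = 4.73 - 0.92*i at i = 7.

S_7 = 4.73 + -0.92*7 = 4.73 + -6.44 = -1.71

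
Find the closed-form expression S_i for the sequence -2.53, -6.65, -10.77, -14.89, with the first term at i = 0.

Check differences: -6.65 - -2.53 = -4.12
-10.77 - -6.65 = -4.12
Common difference d = -4.12.
First term a = -2.53.
Formula: S_i = -2.53 - 4.12*i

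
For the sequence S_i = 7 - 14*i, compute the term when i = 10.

S_10 = 7 + -14*10 = 7 + -140 = -133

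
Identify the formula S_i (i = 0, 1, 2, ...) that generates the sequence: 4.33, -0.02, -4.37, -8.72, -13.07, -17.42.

Check differences: -0.02 - 4.33 = -4.35
-4.37 - -0.02 = -4.35
Common difference d = -4.35.
First term a = 4.33.
Formula: S_i = 4.33 - 4.35*i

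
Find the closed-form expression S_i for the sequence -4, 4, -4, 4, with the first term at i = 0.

Check ratios: 4 / -4 = -1.0
Common ratio r = -1.
First term a = -4.
Formula: S_i = -4 * (-1)^i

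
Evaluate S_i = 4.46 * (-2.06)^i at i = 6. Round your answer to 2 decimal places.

S_6 = 4.46 * (-2.06)^6 ≈ 4.46 * 76.4193 ≈ 340.83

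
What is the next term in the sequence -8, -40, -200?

Ratios: -40 / -8 = 5.0
This is a geometric sequence with common ratio r = 5.
Next term = -200 * 5 = -1000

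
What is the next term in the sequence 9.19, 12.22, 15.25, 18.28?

Differences: 12.22 - 9.19 = 3.03
This is an arithmetic sequence with common difference d = 3.03.
Next term = 18.28 + 3.03 = 21.31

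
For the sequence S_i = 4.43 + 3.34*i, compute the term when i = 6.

S_6 = 4.43 + 3.34*6 = 4.43 + 20.04 = 24.47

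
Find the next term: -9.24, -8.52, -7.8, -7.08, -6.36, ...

Differences: -8.52 - -9.24 = 0.72
This is an arithmetic sequence with common difference d = 0.72.
Next term = -6.36 + 0.72 = -5.64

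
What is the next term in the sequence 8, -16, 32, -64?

Ratios: -16 / 8 = -2.0
This is a geometric sequence with common ratio r = -2.
Next term = -64 * -2 = 128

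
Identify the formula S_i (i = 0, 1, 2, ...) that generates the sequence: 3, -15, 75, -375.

Check ratios: -15 / 3 = -5.0
Common ratio r = -5.
First term a = 3.
Formula: S_i = 3 * (-5)^i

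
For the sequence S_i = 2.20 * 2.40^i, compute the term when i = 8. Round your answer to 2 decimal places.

S_8 = 2.2 * 2.4^8 ≈ 2.2 * 1100.7531 ≈ 2421.66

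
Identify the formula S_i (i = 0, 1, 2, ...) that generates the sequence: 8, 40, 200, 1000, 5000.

Check ratios: 40 / 8 = 5.0
Common ratio r = 5.
First term a = 8.
Formula: S_i = 8 * 5^i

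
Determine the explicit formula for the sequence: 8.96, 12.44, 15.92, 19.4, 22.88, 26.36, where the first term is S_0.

Check differences: 12.44 - 8.96 = 3.48
15.92 - 12.44 = 3.48
Common difference d = 3.48.
First term a = 8.96.
Formula: S_i = 8.96 + 3.48*i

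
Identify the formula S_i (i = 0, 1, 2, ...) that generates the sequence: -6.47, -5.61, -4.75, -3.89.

Check differences: -5.61 - -6.47 = 0.86
-4.75 - -5.61 = 0.86
Common difference d = 0.86.
First term a = -6.47.
Formula: S_i = -6.47 + 0.86*i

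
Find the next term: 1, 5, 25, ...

Ratios: 5 / 1 = 5.0
This is a geometric sequence with common ratio r = 5.
Next term = 25 * 5 = 125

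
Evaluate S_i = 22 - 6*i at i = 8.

S_8 = 22 + -6*8 = 22 + -48 = -26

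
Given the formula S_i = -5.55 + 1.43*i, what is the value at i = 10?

S_10 = -5.55 + 1.43*10 = -5.55 + 14.3 = 8.75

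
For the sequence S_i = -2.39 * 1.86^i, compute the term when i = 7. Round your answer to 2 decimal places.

S_7 = -2.39 * 1.86^7 ≈ -2.39 * 77.0177 ≈ -184.07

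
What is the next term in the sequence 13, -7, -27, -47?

Differences: -7 - 13 = -20
This is an arithmetic sequence with common difference d = -20.
Next term = -47 + -20 = -67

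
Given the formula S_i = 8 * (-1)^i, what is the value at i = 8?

S_8 = 8 * (-1)^8 = 8 * 1 = 8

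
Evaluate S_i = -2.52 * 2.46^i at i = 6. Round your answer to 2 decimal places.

S_6 = -2.52 * 2.46^6 ≈ -2.52 * 221.6209 ≈ -558.48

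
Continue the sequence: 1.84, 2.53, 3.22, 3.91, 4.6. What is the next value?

Differences: 2.53 - 1.84 = 0.69
This is an arithmetic sequence with common difference d = 0.69.
Next term = 4.6 + 0.69 = 5.29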